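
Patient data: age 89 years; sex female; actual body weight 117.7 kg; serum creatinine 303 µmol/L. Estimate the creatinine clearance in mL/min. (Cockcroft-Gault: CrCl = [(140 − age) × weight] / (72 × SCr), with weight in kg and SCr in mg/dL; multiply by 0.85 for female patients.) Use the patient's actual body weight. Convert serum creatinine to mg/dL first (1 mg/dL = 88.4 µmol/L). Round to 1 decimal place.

20.7 mL/min

SCr = 303 / 88.4 = 3.428 mg/dL
CrCl = (140 − 89) × 117.7 / (72 × 3.428) × 0.85 = 6002.7 / 246.82 × 0.85 ≈ 20.7 mL/min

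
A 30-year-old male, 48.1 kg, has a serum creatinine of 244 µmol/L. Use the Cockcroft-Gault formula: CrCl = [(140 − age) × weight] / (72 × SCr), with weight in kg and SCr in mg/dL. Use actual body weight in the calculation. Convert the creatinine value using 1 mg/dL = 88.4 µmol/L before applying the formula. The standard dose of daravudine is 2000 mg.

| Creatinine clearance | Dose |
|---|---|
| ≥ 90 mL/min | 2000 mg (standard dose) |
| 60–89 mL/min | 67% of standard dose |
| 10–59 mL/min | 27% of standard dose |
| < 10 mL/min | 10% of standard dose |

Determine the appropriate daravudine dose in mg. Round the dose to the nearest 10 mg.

SCr = 244 / 88.4 = 2.76 mg/dL
CrCl = (140 − 30) × 48.1 / (72 × 2.76) = 5291.0 / 198.72 ≈ 26.6 mL/min
CrCl ≈ 27 mL/min → bracket 10–59 mL/min.
27% of 2000 mg = 540 mg

540 mg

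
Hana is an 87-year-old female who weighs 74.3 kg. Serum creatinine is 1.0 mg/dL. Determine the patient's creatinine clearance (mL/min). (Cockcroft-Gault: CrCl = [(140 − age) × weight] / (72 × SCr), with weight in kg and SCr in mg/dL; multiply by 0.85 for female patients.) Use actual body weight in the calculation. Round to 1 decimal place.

46.5 mL/min

CrCl = (140 − 87) × 74.3 / (72 × 1) × 0.85 = 3937.9 / 72.00 × 0.85 ≈ 46.5 mL/min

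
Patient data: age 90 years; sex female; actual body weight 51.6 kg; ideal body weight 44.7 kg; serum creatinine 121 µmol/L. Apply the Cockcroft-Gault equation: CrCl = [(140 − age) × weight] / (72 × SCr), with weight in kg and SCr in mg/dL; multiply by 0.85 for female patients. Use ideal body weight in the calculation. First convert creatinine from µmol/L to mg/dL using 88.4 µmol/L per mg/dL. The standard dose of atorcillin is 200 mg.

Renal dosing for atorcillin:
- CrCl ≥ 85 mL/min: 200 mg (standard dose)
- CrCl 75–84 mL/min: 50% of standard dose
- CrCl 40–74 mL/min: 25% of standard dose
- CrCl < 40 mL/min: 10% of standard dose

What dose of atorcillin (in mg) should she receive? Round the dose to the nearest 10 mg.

20 mg

SCr = 121 / 88.4 = 1.369 mg/dL
CrCl = (140 − 90) × 44.7 / (72 × 1.369) × 0.85 = 2235.0 / 98.57 × 0.85 ≈ 19.3 mL/min
CrCl ≈ 19 mL/min → bracket < 40 mL/min.
10% of 200 mg = 20 mg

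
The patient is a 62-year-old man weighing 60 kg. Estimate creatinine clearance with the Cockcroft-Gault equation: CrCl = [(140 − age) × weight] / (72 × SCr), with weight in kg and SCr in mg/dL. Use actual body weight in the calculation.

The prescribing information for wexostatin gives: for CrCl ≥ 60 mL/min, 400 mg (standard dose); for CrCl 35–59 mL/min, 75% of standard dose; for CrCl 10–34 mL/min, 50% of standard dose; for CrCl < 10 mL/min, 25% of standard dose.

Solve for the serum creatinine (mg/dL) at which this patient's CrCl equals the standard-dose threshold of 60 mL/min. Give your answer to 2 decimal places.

Standard dose requires CrCl ≥ 60 mL/min.
Set (140 − 62) × 60 / (72 × SCr) = 60
SCr = (140 − 62) × 60 / (72 × 60) = 1.083 mg/dL

1.08 mg/dL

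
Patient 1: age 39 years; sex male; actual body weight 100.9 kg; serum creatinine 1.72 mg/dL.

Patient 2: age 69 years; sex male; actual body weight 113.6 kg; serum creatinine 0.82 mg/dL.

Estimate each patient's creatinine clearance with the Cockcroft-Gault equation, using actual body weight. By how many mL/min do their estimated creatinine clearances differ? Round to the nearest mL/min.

Patient 1: CrCl = (140 − 39) × 100.9 / (72 × 1.72) = 10190.9 / 123.84 ≈ 82.3 mL/min
Patient 2: CrCl = (140 − 69) × 113.6 / (72 × 0.82) = 8065.6 / 59.04 ≈ 136.6 mL/min
|82.3 − 136.6| = 54.3 mL/min

54 mL/min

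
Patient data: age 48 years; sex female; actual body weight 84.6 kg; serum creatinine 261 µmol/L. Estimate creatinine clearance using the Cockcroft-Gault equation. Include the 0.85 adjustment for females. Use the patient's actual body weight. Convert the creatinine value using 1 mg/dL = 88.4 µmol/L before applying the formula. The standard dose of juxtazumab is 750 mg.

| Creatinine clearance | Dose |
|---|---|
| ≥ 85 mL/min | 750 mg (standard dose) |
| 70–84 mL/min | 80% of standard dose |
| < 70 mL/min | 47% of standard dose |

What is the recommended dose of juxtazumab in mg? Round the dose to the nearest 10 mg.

350 mg

SCr = 261 / 88.4 = 2.952 mg/dL
CrCl = (140 − 48) × 84.6 / (72 × 2.952) × 0.85 = 7783.2 / 212.54 × 0.85 ≈ 31.1 mL/min
CrCl ≈ 31 mL/min → bracket < 70 mL/min.
47% of 750 mg = 352.5 mg → 350 mg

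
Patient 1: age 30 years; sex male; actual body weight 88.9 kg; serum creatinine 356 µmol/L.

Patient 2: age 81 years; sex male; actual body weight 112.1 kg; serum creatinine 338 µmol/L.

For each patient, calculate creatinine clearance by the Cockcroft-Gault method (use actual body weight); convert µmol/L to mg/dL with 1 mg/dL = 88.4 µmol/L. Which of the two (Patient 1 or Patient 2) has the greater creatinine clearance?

Patient 1: SCr = 356 / 88.4 = 4.027 mg/dL
Patient 1: CrCl = (140 − 30) × 88.9 / (72 × 4.027) = 9779.0 / 289.94 ≈ 33.7 mL/min
Patient 2: SCr = 338 / 88.4 = 3.824 mg/dL
Patient 2: CrCl = (140 − 81) × 112.1 / (72 × 3.824) = 6613.9 / 275.33 ≈ 24.0 mL/min
33.7 vs 24.0 mL/min → Patient 1 is higher.

Patient 1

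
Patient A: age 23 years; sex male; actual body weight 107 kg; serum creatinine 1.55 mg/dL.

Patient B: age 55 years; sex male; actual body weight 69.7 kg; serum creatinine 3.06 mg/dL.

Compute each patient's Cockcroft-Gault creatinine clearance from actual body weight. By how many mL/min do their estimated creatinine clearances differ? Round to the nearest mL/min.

85 mL/min

Patient A: CrCl = (140 − 23) × 107 / (72 × 1.55) = 12519.0 / 111.60 ≈ 112.2 mL/min
Patient B: CrCl = (140 − 55) × 69.7 / (72 × 3.06) = 5924.5 / 220.32 ≈ 26.9 mL/min
|112.2 − 26.9| = 85.3 mL/min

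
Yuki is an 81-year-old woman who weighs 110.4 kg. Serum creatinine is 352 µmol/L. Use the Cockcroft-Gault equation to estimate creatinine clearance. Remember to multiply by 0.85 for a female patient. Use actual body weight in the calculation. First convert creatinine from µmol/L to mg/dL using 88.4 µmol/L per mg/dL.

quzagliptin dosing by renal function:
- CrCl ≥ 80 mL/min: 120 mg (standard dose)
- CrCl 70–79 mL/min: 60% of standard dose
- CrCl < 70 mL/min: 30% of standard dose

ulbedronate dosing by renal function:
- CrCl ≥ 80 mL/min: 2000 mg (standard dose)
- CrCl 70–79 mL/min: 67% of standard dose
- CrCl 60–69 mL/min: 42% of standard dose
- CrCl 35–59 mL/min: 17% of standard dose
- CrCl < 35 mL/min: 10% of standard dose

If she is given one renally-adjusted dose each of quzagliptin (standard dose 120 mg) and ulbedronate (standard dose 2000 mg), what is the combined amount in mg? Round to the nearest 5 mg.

235 mg

SCr = 352 / 88.4 = 3.982 mg/dL
CrCl = (140 − 81) × 110.4 / (72 × 3.982) × 0.85 = 6513.6 / 286.70 × 0.85 ≈ 19.3 mL/min
CrCl ≈ 19 mL/min.
quzagliptin: < 70 mL/min → 30% of 120 mg = 36 mg.
ulbedronate: < 35 mL/min → 10% of 2000 mg = 200 mg.
Total = 36 + 200 = 236 mg.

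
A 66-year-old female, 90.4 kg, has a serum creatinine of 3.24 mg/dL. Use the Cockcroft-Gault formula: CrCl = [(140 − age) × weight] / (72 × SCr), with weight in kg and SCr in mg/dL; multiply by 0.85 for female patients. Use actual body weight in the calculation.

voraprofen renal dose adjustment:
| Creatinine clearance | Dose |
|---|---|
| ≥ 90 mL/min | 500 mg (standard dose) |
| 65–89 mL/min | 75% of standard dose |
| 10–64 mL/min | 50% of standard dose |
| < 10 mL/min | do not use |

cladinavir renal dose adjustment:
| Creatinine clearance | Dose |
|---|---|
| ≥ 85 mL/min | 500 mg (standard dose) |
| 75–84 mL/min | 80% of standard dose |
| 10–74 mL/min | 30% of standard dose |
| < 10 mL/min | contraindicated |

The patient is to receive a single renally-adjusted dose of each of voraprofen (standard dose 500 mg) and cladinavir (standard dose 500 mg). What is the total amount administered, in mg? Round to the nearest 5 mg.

CrCl = (140 − 66) × 90.4 / (72 × 3.24) × 0.85 = 6689.6 / 233.28 × 0.85 ≈ 24.4 mL/min
CrCl ≈ 24 mL/min.
voraprofen: 10–64 mL/min → 50% of 500 mg = 250 mg.
cladinavir: 10–74 mL/min → 30% of 500 mg = 150 mg.
Total = 250 + 150 = 400 mg.

400 mg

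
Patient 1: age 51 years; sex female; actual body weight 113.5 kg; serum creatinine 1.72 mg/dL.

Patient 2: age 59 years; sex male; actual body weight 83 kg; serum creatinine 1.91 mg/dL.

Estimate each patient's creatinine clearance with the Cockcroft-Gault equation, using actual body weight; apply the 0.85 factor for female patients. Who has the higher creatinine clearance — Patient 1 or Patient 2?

Patient 1: CrCl = (140 − 51) × 113.5 / (72 × 1.72) × 0.85 = 10101.5 / 123.84 × 0.85 ≈ 69.3 mL/min
Patient 2: CrCl = (140 − 59) × 83 / (72 × 1.91) = 6723.0 / 137.52 ≈ 48.9 mL/min
69.3 vs 48.9 mL/min → Patient 1 is higher.

Patient 1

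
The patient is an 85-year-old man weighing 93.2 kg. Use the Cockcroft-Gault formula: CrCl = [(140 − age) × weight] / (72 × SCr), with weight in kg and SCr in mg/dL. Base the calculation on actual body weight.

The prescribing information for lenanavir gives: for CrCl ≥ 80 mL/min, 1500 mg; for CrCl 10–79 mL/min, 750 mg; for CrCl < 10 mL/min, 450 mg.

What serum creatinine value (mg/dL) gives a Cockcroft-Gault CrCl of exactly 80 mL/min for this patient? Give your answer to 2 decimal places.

0.89 mg/dL

Standard dose requires CrCl ≥ 80 mL/min.
Set (140 − 85) × 93.2 / (72 × SCr) = 80
SCr = (140 − 85) × 93.2 / (72 × 80) = 0.890 mg/dL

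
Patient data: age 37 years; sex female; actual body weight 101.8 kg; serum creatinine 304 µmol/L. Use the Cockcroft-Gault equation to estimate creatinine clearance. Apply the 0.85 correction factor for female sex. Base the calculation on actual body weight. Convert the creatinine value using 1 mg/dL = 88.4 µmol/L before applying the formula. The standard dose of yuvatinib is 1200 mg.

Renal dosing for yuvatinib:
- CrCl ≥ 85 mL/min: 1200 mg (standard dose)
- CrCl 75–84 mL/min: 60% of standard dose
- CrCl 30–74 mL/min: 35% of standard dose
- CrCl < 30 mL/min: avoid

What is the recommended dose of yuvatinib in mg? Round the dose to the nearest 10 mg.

SCr = 304 / 88.4 = 3.439 mg/dL
CrCl = (140 − 37) × 101.8 / (72 × 3.439) × 0.85 = 10485.4 / 247.61 × 0.85 ≈ 36.0 mL/min
CrCl ≈ 36 mL/min → bracket 30–74 mL/min.
35% of 1200 mg = 420 mg

420 mg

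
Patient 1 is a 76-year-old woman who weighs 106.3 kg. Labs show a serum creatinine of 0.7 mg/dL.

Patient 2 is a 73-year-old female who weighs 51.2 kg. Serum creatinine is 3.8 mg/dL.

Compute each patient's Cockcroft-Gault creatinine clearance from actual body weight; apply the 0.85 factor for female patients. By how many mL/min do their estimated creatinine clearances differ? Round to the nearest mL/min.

104 mL/min

Patient 1: CrCl = (140 − 76) × 106.3 / (72 × 0.7) × 0.85 = 6803.2 / 50.40 × 0.85 ≈ 114.7 mL/min
Patient 2: CrCl = (140 − 73) × 51.2 / (72 × 3.8) × 0.85 = 3430.4 / 273.60 × 0.85 ≈ 10.7 mL/min
|114.7 − 10.7| = 104.0 mL/min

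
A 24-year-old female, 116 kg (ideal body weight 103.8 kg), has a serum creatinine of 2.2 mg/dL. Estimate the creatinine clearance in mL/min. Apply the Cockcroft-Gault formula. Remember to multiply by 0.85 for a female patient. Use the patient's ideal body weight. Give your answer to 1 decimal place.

64.6 mL/min

CrCl = (140 − 24) × 103.8 / (72 × 2.2) × 0.85 = 12040.8 / 158.40 × 0.85 ≈ 64.6 mL/min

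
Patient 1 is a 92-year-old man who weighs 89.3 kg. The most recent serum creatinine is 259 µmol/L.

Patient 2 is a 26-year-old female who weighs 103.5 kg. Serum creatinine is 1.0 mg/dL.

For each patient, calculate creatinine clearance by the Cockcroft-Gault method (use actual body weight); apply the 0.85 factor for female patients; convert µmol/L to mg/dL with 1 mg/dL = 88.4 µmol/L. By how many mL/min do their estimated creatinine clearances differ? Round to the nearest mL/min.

119 mL/min

Patient 1: SCr = 259 / 88.4 = 2.93 mg/dL
Patient 1: CrCl = (140 − 92) × 89.3 / (72 × 2.93) = 4286.4 / 210.96 ≈ 20.3 mL/min
Patient 2: CrCl = (140 − 26) × 103.5 / (72 × 1) × 0.85 = 11799.0 / 72.00 × 0.85 ≈ 139.3 mL/min
|20.3 − 139.3| = 119.0 mL/min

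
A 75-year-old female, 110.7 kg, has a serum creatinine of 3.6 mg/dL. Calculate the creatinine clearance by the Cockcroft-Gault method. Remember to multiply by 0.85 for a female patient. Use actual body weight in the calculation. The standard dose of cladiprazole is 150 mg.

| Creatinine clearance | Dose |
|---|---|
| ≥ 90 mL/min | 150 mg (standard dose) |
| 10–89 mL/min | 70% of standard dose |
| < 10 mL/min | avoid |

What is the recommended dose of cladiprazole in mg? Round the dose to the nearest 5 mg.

105 mg

CrCl = (140 − 75) × 110.7 / (72 × 3.6) × 0.85 = 7195.5 / 259.20 × 0.85 ≈ 23.6 mL/min
CrCl ≈ 24 mL/min → bracket 10–89 mL/min.
70% of 150 mg = 105 mg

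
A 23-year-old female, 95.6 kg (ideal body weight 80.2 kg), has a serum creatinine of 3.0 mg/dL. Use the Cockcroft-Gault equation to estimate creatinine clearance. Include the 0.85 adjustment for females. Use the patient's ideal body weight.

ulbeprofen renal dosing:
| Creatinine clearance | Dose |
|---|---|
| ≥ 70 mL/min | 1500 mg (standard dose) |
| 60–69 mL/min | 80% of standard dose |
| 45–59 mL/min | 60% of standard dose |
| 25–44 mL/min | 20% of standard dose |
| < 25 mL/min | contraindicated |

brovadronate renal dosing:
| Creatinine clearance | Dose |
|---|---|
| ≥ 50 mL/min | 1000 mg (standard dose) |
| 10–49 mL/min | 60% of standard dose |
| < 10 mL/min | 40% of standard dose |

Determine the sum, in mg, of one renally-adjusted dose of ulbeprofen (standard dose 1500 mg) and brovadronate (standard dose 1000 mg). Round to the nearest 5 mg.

CrCl = (140 − 23) × 80.2 / (72 × 3) × 0.85 = 9383.4 / 216.00 × 0.85 ≈ 36.9 mL/min
CrCl ≈ 37 mL/min.
ulbeprofen: 25–44 mL/min → 20% of 1500 mg = 300 mg.
brovadronate: 10–49 mL/min → 60% of 1000 mg = 600 mg.
Total = 300 + 600 = 900 mg.

900 mg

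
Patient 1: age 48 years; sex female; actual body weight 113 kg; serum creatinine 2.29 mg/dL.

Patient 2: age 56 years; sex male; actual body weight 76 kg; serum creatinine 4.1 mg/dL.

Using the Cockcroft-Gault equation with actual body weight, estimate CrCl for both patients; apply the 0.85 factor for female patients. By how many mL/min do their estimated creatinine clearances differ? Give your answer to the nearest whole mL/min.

32 mL/min

Patient 1: CrCl = (140 − 48) × 113 / (72 × 2.29) × 0.85 = 10396.0 / 164.88 × 0.85 ≈ 53.6 mL/min
Patient 2: CrCl = (140 − 56) × 76 / (72 × 4.1) = 6384.0 / 295.20 ≈ 21.6 mL/min
|53.6 − 21.6| = 32.0 mL/min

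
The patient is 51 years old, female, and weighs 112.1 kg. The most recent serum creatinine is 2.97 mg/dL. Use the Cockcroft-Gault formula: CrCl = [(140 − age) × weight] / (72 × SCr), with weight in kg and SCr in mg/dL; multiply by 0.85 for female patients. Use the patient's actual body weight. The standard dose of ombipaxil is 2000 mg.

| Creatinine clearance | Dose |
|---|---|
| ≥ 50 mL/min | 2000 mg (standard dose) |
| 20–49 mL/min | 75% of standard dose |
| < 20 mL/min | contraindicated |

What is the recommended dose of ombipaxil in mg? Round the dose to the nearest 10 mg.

1500 mg

CrCl = (140 − 51) × 112.1 / (72 × 2.97) × 0.85 = 9976.9 / 213.84 × 0.85 ≈ 39.7 mL/min
CrCl ≈ 40 mL/min → bracket 20–49 mL/min.
75% of 2000 mg = 1500 mg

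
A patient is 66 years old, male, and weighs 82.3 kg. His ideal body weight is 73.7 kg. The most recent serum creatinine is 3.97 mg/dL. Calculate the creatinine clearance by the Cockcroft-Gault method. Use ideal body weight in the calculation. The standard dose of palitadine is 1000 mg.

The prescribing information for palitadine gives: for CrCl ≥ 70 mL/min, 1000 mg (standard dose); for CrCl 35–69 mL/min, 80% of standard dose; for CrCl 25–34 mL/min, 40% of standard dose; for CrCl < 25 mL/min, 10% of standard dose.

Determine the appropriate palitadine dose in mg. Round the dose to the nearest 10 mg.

CrCl = (140 − 66) × 73.7 / (72 × 3.97) = 5453.8 / 285.84 ≈ 19.1 mL/min
CrCl ≈ 19 mL/min → bracket < 25 mL/min.
10% of 1000 mg = 100 mg

100 mg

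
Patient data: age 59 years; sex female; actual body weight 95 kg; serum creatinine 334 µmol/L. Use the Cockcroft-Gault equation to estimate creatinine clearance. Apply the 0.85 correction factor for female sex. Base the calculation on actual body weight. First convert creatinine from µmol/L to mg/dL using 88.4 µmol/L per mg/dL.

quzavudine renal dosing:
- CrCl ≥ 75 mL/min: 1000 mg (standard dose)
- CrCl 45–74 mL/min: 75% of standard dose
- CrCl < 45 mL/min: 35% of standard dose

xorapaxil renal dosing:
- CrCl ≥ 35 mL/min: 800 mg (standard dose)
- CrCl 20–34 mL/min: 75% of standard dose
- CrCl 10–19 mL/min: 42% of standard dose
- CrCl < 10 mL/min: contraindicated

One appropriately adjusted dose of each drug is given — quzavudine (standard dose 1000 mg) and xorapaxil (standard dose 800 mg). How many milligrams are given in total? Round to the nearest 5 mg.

SCr = 334 / 88.4 = 3.778 mg/dL
CrCl = (140 − 59) × 95 / (72 × 3.778) × 0.85 = 7695.0 / 272.02 × 0.85 ≈ 24.0 mL/min
CrCl ≈ 24 mL/min.
quzavudine: < 45 mL/min → 35% of 1000 mg = 350 mg.
xorapaxil: 20–34 mL/min → 75% of 800 mg = 600 mg.
Total = 350 + 600 = 950 mg.

950 mg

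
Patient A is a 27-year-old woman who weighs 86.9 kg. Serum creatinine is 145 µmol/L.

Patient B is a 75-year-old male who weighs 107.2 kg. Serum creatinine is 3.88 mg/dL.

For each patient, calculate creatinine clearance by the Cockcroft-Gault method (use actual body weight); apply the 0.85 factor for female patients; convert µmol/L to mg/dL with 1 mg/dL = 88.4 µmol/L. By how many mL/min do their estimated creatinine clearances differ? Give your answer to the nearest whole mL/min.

46 mL/min

Patient A: SCr = 145 / 88.4 = 1.64 mg/dL
Patient A: CrCl = (140 − 27) × 86.9 / (72 × 1.64) × 0.85 = 9819.7 / 118.08 × 0.85 ≈ 70.7 mL/min
Patient B: CrCl = (140 − 75) × 107.2 / (72 × 3.88) = 6968.0 / 279.36 ≈ 24.9 mL/min
|70.7 − 24.9| = 45.8 mL/min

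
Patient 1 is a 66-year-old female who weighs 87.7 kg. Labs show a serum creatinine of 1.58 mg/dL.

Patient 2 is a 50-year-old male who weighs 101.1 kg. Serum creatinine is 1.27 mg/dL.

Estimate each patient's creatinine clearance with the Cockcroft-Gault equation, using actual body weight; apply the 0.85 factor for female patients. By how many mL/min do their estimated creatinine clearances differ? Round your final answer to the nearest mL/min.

51 mL/min

Patient 1: CrCl = (140 − 66) × 87.7 / (72 × 1.58) × 0.85 = 6489.8 / 113.76 × 0.85 ≈ 48.5 mL/min
Patient 2: CrCl = (140 − 50) × 101.1 / (72 × 1.27) = 9099.0 / 91.44 ≈ 99.5 mL/min
|48.5 − 99.5| = 51.0 mL/min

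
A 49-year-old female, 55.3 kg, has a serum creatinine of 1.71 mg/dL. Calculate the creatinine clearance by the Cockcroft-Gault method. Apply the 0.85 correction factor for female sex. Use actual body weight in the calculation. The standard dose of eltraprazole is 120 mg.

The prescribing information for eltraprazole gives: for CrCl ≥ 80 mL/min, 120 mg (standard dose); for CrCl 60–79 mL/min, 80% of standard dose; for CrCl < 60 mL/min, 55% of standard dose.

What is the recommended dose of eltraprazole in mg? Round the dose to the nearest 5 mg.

CrCl = (140 − 49) × 55.3 / (72 × 1.71) × 0.85 = 5032.3 / 123.12 × 0.85 ≈ 34.7 mL/min
CrCl ≈ 35 mL/min → bracket < 60 mL/min.
55% of 120 mg = 66 mg → 65 mg

65 mg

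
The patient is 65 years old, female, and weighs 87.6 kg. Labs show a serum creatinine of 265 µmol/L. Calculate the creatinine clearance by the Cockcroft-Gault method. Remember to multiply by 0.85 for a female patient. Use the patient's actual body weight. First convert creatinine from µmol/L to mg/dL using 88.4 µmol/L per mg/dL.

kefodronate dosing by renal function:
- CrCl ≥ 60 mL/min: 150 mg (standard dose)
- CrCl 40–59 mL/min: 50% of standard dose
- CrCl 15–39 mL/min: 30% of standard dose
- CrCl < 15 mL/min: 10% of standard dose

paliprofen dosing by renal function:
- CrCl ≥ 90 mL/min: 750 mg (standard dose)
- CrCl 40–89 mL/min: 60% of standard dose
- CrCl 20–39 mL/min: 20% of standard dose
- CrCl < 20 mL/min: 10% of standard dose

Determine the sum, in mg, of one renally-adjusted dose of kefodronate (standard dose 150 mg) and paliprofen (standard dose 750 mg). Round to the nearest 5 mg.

195 mg

SCr = 265 / 88.4 = 2.998 mg/dL
CrCl = (140 − 65) × 87.6 / (72 × 2.998) × 0.85 = 6570.0 / 215.86 × 0.85 ≈ 25.9 mL/min
CrCl ≈ 26 mL/min.
kefodronate: 15–39 mL/min → 30% of 150 mg = 45 mg.
paliprofen: 20–39 mL/min → 20% of 750 mg = 150 mg.
Total = 45 + 150 = 195 mg.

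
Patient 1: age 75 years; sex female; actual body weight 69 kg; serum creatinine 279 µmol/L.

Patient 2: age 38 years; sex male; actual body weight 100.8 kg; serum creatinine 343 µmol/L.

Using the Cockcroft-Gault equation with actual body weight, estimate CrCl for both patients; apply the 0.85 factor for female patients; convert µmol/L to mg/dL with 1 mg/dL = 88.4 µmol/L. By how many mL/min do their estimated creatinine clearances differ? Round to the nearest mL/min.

20 mL/min

Patient 1: SCr = 279 / 88.4 = 3.156 mg/dL
Patient 1: CrCl = (140 − 75) × 69 / (72 × 3.156) × 0.85 = 4485.0 / 227.23 × 0.85 ≈ 16.8 mL/min
Patient 2: SCr = 343 / 88.4 = 3.88 mg/dL
Patient 2: CrCl = (140 − 38) × 100.8 / (72 × 3.88) = 10281.6 / 279.36 ≈ 36.8 mL/min
|16.8 − 36.8| = 20.0 mL/min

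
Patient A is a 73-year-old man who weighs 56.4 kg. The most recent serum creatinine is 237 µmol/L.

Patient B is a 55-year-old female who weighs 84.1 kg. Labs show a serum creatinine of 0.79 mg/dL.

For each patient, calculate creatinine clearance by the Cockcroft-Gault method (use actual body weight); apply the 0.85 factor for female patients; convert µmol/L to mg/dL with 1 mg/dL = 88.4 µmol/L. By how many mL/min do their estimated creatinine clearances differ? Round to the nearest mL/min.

87 mL/min

Patient A: SCr = 237 / 88.4 = 2.681 mg/dL
Patient A: CrCl = (140 − 73) × 56.4 / (72 × 2.681) = 3778.8 / 193.03 ≈ 19.6 mL/min
Patient B: CrCl = (140 − 55) × 84.1 / (72 × 0.79) × 0.85 = 7148.5 / 56.88 × 0.85 ≈ 106.8 mL/min
|19.6 − 106.8| = 87.2 mL/min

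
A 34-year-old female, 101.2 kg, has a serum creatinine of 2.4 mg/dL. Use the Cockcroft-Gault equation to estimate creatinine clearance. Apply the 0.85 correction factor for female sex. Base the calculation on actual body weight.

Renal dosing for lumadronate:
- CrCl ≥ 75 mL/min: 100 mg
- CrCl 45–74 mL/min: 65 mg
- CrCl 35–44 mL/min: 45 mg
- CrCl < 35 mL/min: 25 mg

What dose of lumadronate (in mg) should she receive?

65 mg

CrCl = (140 − 34) × 101.2 / (72 × 2.4) × 0.85 = 10727.2 / 172.80 × 0.85 ≈ 52.8 mL/min
CrCl ≈ 53 mL/min → bracket 45–74 mL/min.
Dose for this bracket: 65 mg.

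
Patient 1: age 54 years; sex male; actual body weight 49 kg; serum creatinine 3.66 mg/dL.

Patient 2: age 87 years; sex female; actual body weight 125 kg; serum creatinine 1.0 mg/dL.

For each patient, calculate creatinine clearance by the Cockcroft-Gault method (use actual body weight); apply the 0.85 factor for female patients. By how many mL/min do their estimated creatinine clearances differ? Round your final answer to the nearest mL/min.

Patient 1: CrCl = (140 − 54) × 49 / (72 × 3.66) = 4214.0 / 263.52 ≈ 16.0 mL/min
Patient 2: CrCl = (140 − 87) × 125 / (72 × 1) × 0.85 = 6625.0 / 72.00 × 0.85 ≈ 78.2 mL/min
|16.0 − 78.2| = 62.2 mL/min

62 mL/min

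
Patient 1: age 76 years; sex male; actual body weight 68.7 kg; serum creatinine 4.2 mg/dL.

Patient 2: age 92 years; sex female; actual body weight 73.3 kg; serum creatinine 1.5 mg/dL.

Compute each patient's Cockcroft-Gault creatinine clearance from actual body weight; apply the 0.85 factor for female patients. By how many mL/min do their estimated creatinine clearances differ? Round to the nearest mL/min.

13 mL/min

Patient 1: CrCl = (140 − 76) × 68.7 / (72 × 4.2) = 4396.8 / 302.40 ≈ 14.5 mL/min
Patient 2: CrCl = (140 − 92) × 73.3 / (72 × 1.5) × 0.85 = 3518.4 / 108.00 × 0.85 ≈ 27.7 mL/min
|14.5 − 27.7| = 13.2 mL/min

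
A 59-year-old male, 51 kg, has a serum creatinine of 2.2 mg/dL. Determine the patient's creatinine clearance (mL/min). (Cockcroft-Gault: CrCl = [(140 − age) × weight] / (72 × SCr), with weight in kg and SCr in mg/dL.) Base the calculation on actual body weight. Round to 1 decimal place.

CrCl = (140 − 59) × 51 / (72 × 2.2) = 4131.0 / 158.40 ≈ 26.1 mL/min

26.1 mL/min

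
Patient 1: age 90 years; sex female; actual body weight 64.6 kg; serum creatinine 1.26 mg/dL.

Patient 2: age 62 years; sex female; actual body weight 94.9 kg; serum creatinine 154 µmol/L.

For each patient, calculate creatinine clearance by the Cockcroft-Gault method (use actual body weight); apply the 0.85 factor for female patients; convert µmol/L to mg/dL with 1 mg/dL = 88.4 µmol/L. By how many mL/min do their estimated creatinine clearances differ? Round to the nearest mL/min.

Patient 1: CrCl = (140 − 90) × 64.6 / (72 × 1.26) × 0.85 = 3230.0 / 90.72 × 0.85 ≈ 30.3 mL/min
Patient 2: SCr = 154 / 88.4 = 1.742 mg/dL
Patient 2: CrCl = (140 − 62) × 94.9 / (72 × 1.742) × 0.85 = 7402.2 / 125.42 × 0.85 ≈ 50.2 mL/min
|30.3 − 50.2| = 19.9 mL/min

20 mL/min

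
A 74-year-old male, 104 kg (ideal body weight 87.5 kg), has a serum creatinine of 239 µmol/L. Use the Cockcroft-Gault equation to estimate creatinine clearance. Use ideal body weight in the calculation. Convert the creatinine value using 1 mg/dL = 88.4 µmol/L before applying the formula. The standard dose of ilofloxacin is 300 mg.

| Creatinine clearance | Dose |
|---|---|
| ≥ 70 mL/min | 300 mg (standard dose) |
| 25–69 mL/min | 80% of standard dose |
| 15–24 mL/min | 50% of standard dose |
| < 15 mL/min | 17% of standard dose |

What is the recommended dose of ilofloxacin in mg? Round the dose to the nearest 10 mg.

240 mg

SCr = 239 / 88.4 = 2.704 mg/dL
CrCl = (140 − 74) × 87.5 / (72 × 2.704) = 5775.0 / 194.69 ≈ 29.7 mL/min
CrCl ≈ 30 mL/min → bracket 25–69 mL/min.
80% of 300 mg = 240 mg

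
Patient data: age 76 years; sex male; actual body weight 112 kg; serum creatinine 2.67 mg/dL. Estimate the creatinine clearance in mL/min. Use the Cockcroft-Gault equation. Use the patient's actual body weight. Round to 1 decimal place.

37.3 mL/min

CrCl = (140 − 76) × 112 / (72 × 2.67) = 7168.0 / 192.24 ≈ 37.3 mL/min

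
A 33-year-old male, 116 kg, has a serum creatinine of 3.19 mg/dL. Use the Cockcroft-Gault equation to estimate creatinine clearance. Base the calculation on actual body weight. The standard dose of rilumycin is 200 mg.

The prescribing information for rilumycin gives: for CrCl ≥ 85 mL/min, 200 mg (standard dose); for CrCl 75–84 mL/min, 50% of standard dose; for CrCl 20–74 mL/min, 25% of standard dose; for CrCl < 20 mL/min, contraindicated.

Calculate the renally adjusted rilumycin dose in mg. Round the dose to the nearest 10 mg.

CrCl = (140 − 33) × 116 / (72 × 3.19) = 12412.0 / 229.68 ≈ 54.0 mL/min
CrCl ≈ 54 mL/min → bracket 20–74 mL/min.
25% of 200 mg = 50 mg

50 mg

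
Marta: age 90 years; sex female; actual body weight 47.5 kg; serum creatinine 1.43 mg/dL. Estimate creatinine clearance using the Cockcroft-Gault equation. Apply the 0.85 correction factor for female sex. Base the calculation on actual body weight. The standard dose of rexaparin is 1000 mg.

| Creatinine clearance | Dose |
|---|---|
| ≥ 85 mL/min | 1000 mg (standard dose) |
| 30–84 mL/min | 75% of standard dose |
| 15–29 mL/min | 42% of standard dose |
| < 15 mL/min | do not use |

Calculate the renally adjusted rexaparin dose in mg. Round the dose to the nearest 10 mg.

420 mg

CrCl = (140 − 90) × 47.5 / (72 × 1.43) × 0.85 = 2375.0 / 102.96 × 0.85 ≈ 19.6 mL/min
CrCl ≈ 20 mL/min → bracket 15–29 mL/min.
42% of 1000 mg = 420 mg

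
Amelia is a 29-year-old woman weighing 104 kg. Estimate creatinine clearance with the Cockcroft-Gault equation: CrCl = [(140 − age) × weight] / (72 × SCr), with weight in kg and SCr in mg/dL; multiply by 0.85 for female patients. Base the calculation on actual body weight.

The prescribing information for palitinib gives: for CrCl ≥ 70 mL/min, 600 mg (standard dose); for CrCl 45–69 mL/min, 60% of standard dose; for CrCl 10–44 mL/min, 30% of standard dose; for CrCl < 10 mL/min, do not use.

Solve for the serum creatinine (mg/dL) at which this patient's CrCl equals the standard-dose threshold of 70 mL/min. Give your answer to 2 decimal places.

1.95 mg/dL

Standard dose requires CrCl ≥ 70 mL/min.
Set (140 − 29) × 104 × 0.85 / (72 × SCr) = 70
SCr = (140 − 29) × 104 × 0.85 / (72 × 70) = 1.947 mg/dL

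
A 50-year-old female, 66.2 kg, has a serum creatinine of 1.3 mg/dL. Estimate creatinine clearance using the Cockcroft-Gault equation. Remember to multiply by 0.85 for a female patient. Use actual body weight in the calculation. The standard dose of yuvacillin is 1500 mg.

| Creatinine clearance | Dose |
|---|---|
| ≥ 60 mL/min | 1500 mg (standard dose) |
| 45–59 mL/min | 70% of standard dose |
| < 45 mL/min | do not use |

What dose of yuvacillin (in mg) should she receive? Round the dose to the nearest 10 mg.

1050 mg

CrCl = (140 − 50) × 66.2 / (72 × 1.3) × 0.85 = 5958.0 / 93.60 × 0.85 ≈ 54.1 mL/min
CrCl ≈ 54 mL/min → bracket 45–59 mL/min.
70% of 1500 mg = 1050 mg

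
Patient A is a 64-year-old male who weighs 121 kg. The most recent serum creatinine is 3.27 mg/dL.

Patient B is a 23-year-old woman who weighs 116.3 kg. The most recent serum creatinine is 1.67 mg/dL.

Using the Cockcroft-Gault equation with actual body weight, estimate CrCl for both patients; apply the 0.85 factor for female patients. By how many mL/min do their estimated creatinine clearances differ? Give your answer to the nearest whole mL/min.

Patient A: CrCl = (140 − 64) × 121 / (72 × 3.27) = 9196.0 / 235.44 ≈ 39.1 mL/min
Patient B: CrCl = (140 − 23) × 116.3 / (72 × 1.67) × 0.85 = 13607.1 / 120.24 × 0.85 ≈ 96.2 mL/min
|39.1 − 96.2| = 57.1 mL/min

57 mL/min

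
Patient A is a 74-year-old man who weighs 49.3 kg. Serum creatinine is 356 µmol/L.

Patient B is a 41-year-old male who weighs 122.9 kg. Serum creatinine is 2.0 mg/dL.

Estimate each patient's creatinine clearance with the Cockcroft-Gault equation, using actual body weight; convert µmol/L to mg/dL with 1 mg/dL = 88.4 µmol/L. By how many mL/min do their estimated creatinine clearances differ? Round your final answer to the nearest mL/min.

Patient A: SCr = 356 / 88.4 = 4.027 mg/dL
Patient A: CrCl = (140 − 74) × 49.3 / (72 × 4.027) = 3253.8 / 289.94 ≈ 11.2 mL/min
Patient B: CrCl = (140 − 41) × 122.9 / (72 × 2) = 12167.1 / 144.00 ≈ 84.5 mL/min
|11.2 − 84.5| = 73.3 mL/min

73 mL/min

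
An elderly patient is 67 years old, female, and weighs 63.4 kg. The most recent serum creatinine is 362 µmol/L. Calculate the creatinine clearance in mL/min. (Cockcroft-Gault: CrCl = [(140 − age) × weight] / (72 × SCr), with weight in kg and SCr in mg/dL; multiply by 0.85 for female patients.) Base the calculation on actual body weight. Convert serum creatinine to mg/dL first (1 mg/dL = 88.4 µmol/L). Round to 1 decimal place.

SCr = 362 / 88.4 = 4.095 mg/dL
CrCl = (140 − 67) × 63.4 / (72 × 4.095) × 0.85 = 4628.2 / 294.84 × 0.85 ≈ 13.3 mL/min

13.3 mL/min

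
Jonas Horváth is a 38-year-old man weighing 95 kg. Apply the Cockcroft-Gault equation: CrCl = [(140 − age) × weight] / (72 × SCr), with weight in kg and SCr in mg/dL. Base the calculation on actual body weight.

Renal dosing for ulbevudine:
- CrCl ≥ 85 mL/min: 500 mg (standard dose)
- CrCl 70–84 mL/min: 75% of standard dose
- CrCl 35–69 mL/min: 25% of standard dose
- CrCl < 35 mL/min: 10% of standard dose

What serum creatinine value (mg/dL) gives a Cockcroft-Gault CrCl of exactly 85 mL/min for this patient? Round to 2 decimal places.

1.58 mg/dL

Standard dose requires CrCl ≥ 85 mL/min.
Set (140 − 38) × 95 / (72 × SCr) = 85
SCr = (140 − 38) × 95 / (72 × 85) = 1.583 mg/dL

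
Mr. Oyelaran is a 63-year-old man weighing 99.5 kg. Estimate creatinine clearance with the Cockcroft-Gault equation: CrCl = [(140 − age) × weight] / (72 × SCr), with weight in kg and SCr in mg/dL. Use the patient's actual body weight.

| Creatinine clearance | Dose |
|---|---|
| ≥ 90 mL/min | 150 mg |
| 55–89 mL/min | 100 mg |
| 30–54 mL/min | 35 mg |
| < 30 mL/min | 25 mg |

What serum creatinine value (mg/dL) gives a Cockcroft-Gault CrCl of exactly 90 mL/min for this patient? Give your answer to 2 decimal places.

1.18 mg/dL

Standard dose requires CrCl ≥ 90 mL/min.
Set (140 − 63) × 99.5 / (72 × SCr) = 90
SCr = (140 − 63) × 99.5 / (72 × 90) = 1.182 mg/dL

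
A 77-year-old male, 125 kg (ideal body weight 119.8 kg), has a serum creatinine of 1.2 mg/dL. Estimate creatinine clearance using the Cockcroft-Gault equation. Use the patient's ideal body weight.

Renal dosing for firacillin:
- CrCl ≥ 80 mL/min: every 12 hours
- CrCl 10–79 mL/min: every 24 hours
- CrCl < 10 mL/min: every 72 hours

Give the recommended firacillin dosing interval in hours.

every 12 hours

CrCl = (140 − 77) × 119.8 / (72 × 1.2) = 7547.4 / 86.40 ≈ 87.4 mL/min
CrCl ≈ 87 mL/min → bracket ≥ 80 mL/min → every 12 hours.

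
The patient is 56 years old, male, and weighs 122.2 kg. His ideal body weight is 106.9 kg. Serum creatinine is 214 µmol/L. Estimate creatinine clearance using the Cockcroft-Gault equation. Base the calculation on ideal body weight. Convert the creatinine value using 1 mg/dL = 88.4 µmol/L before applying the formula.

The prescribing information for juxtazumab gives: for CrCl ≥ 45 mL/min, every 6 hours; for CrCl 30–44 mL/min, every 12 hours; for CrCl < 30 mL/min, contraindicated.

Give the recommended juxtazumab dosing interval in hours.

SCr = 214 / 88.4 = 2.421 mg/dL
CrCl = (140 − 56) × 106.9 / (72 × 2.421) = 8979.6 / 174.31 ≈ 51.5 mL/min
CrCl ≈ 52 mL/min → bracket ≥ 45 mL/min → every 6 hours.

every 6 hours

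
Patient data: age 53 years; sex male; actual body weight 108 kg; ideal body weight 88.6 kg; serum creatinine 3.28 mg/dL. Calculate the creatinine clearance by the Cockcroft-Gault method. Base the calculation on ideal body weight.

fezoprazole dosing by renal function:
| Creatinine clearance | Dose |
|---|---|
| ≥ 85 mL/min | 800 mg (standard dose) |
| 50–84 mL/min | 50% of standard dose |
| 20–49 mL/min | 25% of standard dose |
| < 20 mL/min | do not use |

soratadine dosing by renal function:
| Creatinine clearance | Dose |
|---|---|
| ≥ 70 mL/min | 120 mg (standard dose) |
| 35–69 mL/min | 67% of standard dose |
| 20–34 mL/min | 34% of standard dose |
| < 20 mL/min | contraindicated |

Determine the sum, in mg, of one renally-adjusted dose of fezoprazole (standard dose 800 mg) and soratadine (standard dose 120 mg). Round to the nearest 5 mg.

240 mg

CrCl = (140 − 53) × 88.6 / (72 × 3.28) = 7708.2 / 236.16 ≈ 32.6 mL/min
CrCl ≈ 33 mL/min.
fezoprazole: 20–49 mL/min → 25% of 800 mg = 200 mg.
soratadine: 20–34 mL/min → 34% of 120 mg = 40.8 mg.
Total = 200 + 40.8 = 240.8 mg.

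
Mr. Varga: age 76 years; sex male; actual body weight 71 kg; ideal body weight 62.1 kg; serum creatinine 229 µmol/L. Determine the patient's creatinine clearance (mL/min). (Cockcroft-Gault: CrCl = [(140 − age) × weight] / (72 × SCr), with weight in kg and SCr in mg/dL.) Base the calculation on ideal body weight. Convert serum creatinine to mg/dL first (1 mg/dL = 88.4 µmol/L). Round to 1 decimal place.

21.3 mL/min

SCr = 229 / 88.4 = 2.59 mg/dL
CrCl = (140 − 76) × 62.1 / (72 × 2.59) = 3974.4 / 186.48 ≈ 21.3 mL/min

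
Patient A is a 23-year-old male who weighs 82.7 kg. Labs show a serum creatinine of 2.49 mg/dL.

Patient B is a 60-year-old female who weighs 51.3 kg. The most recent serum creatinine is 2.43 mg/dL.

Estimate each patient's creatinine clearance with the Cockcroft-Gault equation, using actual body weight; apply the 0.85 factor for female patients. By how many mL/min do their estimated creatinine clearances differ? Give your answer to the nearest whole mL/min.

34 mL/min

Patient A: CrCl = (140 − 23) × 82.7 / (72 × 2.49) = 9675.9 / 179.28 ≈ 54.0 mL/min
Patient B: CrCl = (140 − 60) × 51.3 / (72 × 2.43) × 0.85 = 4104.0 / 174.96 × 0.85 ≈ 19.9 mL/min
|54.0 − 19.9| = 34.1 mL/min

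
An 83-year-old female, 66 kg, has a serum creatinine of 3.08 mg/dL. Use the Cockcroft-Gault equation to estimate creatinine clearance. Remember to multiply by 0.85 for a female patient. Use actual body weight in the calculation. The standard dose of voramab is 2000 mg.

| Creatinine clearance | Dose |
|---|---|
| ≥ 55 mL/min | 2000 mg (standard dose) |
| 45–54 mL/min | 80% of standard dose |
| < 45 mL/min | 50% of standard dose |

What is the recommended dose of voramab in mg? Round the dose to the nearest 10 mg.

1000 mg

CrCl = (140 − 83) × 66 / (72 × 3.08) × 0.85 = 3762.0 / 221.76 × 0.85 ≈ 14.4 mL/min
CrCl ≈ 14 mL/min → bracket < 45 mL/min.
50% of 2000 mg = 1000 mg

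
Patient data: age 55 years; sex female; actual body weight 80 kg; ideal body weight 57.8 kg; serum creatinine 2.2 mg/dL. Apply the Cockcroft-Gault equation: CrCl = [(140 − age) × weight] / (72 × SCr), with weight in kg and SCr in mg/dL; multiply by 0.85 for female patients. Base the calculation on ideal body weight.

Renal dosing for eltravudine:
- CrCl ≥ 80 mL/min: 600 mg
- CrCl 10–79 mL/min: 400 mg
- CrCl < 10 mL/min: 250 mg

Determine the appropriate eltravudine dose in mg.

CrCl = (140 − 55) × 57.8 / (72 × 2.2) × 0.85 = 4913.0 / 158.40 × 0.85 ≈ 26.4 mL/min
CrCl ≈ 26 mL/min → bracket 10–79 mL/min.
Dose for this bracket: 400 mg.

400 mg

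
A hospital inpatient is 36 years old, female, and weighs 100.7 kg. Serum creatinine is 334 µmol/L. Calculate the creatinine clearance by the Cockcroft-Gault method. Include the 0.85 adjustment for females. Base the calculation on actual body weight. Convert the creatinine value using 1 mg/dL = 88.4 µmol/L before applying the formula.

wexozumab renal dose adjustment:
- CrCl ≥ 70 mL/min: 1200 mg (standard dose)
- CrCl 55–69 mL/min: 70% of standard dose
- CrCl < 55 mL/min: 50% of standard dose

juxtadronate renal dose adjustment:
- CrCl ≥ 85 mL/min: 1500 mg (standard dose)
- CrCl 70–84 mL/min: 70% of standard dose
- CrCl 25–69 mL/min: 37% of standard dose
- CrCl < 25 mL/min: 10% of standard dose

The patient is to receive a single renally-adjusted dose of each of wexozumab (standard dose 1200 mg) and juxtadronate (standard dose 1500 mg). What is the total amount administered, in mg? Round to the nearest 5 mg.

1155 mg

SCr = 334 / 88.4 = 3.778 mg/dL
CrCl = (140 − 36) × 100.7 / (72 × 3.778) × 0.85 = 10472.8 / 272.02 × 0.85 ≈ 32.7 mL/min
CrCl ≈ 33 mL/min.
wexozumab: < 55 mL/min → 50% of 1200 mg = 600 mg.
juxtadronate: 25–69 mL/min → 37% of 1500 mg = 555 mg.
Total = 600 + 555 = 1155 mg.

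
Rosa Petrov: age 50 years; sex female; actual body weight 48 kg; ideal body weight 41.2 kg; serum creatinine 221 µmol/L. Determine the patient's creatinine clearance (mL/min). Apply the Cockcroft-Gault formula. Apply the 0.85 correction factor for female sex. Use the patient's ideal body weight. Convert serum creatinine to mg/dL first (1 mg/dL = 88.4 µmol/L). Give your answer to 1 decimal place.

17.5 mL/min

SCr = 221 / 88.4 = 2.5 mg/dL
CrCl = (140 − 50) × 41.2 / (72 × 2.5) × 0.85 = 3708.0 / 180.00 × 0.85 ≈ 17.5 mL/min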